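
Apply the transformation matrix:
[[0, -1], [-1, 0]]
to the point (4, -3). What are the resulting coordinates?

Matrix multiplication:
[[0, -1], [-1, 0]] × [4, -3]ᵀ
= [(0)(4) + (-1)(-3), (-1)(4) + (0)(-3)]ᵀ
= [3, -4]ᵀ
Result: (3, -4)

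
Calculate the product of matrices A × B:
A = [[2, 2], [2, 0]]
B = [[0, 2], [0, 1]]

Matrix multiplication:
C[0][0] = 2×0 + 2×0 = 0
C[0][1] = 2×2 + 2×1 = 6
C[1][0] = 2×0 + 0×0 = 0
C[1][1] = 2×2 + 0×1 = 4
Result: [[0, 6], [0, 4]]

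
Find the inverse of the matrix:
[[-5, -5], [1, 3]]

For [[a,b],[c,d]], inverse = (1/det)·[[d,-b],[-c,a]]
det = (-5)(3) - (-5)(1) = -15 - -5 = -10
Inverse = (1/-10)·[[3, 5], [-1, -5]]
= [[-3/10, -1/2], [1/10, 1/2]]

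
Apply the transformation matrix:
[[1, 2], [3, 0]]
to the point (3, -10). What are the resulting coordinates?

Matrix multiplication:
[[1, 2], [3, 0]] × [3, -10]ᵀ
= [(1)(3) + (2)(-10), (3)(3) + (0)(-10)]ᵀ
= [-17, 9]ᵀ
Result: (-17, 9)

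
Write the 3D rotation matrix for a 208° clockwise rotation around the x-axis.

Rotation matrix for clockwise 208° around x-axis:
A clockwise rotation by 208° is a counterclockwise rotation by -208°.
cos(-208°) = -0.8829, sin(-208°) = 0.4695
Result: [[1, 0, 0], [0, -0.8829, -0.4695], [0, 0.4695, -0.8829]]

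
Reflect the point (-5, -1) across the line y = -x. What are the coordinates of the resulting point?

Reflection across line y = -x: (-5, -1) → (1, 5)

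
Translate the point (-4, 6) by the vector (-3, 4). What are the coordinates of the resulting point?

Translation by (-3, 4) (homogeneous matrix [[1, 0, -3], [0, 1, 4], [0, 0, 1]]):
x' = -4 + -3 = -7
y' = 6 + 4 = 10
Result: (-7, 10)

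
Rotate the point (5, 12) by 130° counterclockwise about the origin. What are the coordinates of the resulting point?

Rotation matrix for 130°: [[cos 130°, -sin 130°], [sin 130°, cos 130°]] ≈ [[-0.642788, -0.766044], [0.766044, -0.642788]]
[[-0.642788, -0.766044], [0.766044, -0.642788]] × [5, 12]ᵀ ≈ [-12.4065, -3.8832]ᵀ
Result: (-12.4065, -3.8832)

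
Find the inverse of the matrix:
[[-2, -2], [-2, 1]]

For [[a,b],[c,d]], inverse = (1/det)·[[d,-b],[-c,a]]
det = (-2)(1) - (-2)(-2) = -2 - 4 = -6
Inverse = (1/-6)·[[1, 2], [2, -2]]
= [[-1/6, -1/3], [-1/3, 1/3]]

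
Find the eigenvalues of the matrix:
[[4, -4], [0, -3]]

Characteristic equation: det(A - λI) = 0
λ² - (trace)λ + (det) = 0
trace = 4 + -3 = 1, det = (4)(-3) - (-4)(0) = -12
λ² - (1)λ + (-12) = 0
λ = (1 ± √((1)² - 4·(-12))) / 2 = (1 ± √49) / 2
Solving: λ = -3, 4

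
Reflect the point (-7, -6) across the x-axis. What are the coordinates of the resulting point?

Reflection across x-axis: (-7, -6) → (-7, 6)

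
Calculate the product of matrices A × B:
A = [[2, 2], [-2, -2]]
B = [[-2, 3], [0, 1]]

Matrix multiplication:
C[0][0] = 2×-2 + 2×0 = -4
C[0][1] = 2×3 + 2×1 = 8
C[1][0] = -2×-2 + -2×0 = 4
C[1][1] = -2×3 + -2×1 = -8
Result: [[-4, 8], [4, -8]]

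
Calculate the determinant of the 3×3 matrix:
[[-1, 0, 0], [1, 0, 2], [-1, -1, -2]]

Expansion along first row:
det = -1·det([[0,2],[-1,-2]]) - 0·det([[1,2],[-1,-2]]) + 0·det([[1,0],[-1,-1]])
    = -1·(0·-2 - 2·-1) - 0·(1·-2 - 2·-1) + 0·(1·-1 - 0·-1)
    = -1·2 - 0·0 + 0·-1
    = -2 + 0 + 0 = -2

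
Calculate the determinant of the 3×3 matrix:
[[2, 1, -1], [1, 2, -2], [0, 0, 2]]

Expansion along first row:
det = 2·det([[2,-2],[0,2]]) - 1·det([[1,-2],[0,2]]) + -1·det([[1,2],[0,0]])
    = 2·(2·2 - -2·0) - 1·(1·2 - -2·0) + -1·(1·0 - 2·0)
    = 2·4 - 1·2 + -1·0
    = 8 + -2 + 0 = 6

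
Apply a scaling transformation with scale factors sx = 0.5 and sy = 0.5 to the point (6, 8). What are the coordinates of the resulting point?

Scaling matrix:
[[0.50, 0], [0, 0.50]]
Result: (6 × 0.5, 8 × 0.5) = (3, 4)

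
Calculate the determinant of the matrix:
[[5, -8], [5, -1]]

For a 2×2 matrix [[a, b], [c, d]], det = ad - bc
det = (5)(-1) - (-8)(5) = -5 - -40 = 35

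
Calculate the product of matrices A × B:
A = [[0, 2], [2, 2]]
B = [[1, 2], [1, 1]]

Matrix multiplication:
C[0][0] = 0×1 + 2×1 = 2
C[0][1] = 0×2 + 2×1 = 2
C[1][0] = 2×1 + 2×1 = 4
C[1][1] = 2×2 + 2×1 = 6
Result: [[2, 2], [4, 6]]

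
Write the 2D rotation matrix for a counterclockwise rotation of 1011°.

Rotation matrix formula: [[cos θ, -sin θ], [sin θ, cos θ]]
For θ = 1011°:
cos(1011°) = 0.3584
sin(1011°) = -0.9336
Result: [[0.3584, 0.9336], [-0.9336, 0.3584]]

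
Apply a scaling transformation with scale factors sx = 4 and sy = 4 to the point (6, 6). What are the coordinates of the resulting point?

Scaling matrix:
[[4, 0], [0, 4]]
Result: (6 × 4, 6 × 4) = (24, 24)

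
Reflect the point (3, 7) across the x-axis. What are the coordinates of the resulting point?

Reflection across x-axis: (3, 7) → (3, -7)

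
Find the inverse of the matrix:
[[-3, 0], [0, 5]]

For [[a,b],[c,d]], inverse = (1/det)·[[d,-b],[-c,a]]
det = (-3)(5) - (0)(0) = -15 - 0 = -15
Inverse = (1/-15)·[[5, 0], [0, -3]]
= [[-1/3, 0], [0, 1/5]]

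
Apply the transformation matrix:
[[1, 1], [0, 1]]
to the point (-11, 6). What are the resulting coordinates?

Matrix multiplication:
[[1, 1], [0, 1]] × [-11, 6]ᵀ
= [(1)(-11) + (1)(6), (0)(-11) + (1)(6)]ᵀ
= [-5, 6]ᵀ
Result: (-5, 6)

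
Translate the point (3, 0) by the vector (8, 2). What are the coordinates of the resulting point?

Translation by (8, 2) (homogeneous matrix [[1, 0, 8], [0, 1, 2], [0, 0, 1]]):
x' = 3 + 8 = 11
y' = 0 + 2 = 2
Result: (11, 2)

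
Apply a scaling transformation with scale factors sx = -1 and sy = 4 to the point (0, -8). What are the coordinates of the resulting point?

Scaling matrix:
[[-1, 0], [0, 4]]
Result: (0 × -1, -8 × 4) = (0, -32)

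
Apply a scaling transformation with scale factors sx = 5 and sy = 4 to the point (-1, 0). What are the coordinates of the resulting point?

Scaling matrix:
[[5, 0], [0, 4]]
Result: (-1 × 5, 0 × 4) = (-5, 0)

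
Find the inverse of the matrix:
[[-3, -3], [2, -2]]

For [[a,b],[c,d]], inverse = (1/det)·[[d,-b],[-c,a]]
det = (-3)(-2) - (-3)(2) = 6 - -6 = 12
Inverse = (1/12)·[[-2, 3], [-2, -3]]
= [[-1/6, 1/4], [-1/6, -1/4]]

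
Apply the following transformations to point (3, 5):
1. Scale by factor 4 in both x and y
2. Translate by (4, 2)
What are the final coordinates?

Step 1: Scale (3, 5) by 4 → (12, 20)
Step 2: Translate by (4, 2) → (16, 22)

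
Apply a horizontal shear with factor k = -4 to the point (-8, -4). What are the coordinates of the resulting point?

Shear matrix for horizontal shear with factor k = -4:
[[1, -4], [0, 1]]
Result: (-8, -4) → (8, -4)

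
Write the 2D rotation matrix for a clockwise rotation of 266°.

Rotation matrix formula: [[cos θ, -sin θ], [sin θ, cos θ]]
A clockwise rotation by 266° is equivalent to a counterclockwise rotation by -266°.
For θ = -266°:
cos(-266°) = -0.0698
sin(-266°) = 0.9976
Result: [[-0.0698, -0.9976], [0.9976, -0.0698]]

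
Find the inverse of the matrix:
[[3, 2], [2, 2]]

For [[a,b],[c,d]], inverse = (1/det)·[[d,-b],[-c,a]]
det = (3)(2) - (2)(2) = 6 - 4 = 2
Inverse = (1/2)·[[2, -2], [-2, 3]]
= [[1, -1], [-1, 3/2]]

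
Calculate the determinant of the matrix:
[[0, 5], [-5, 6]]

For a 2×2 matrix [[a, b], [c, d]], det = ad - bc
det = (0)(6) - (5)(-5) = 0 - -25 = 25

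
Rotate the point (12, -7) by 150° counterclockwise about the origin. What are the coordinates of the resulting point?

Rotation matrix for 150°: [[cos 150°, -sin 150°], [sin 150°, cos 150°]] ≈ [[-0.866025, -0.500000], [0.500000, -0.866025]]
[[-0.866025, -0.500000], [0.500000, -0.866025]] × [12, -7]ᵀ ≈ [-6.8923, 12.0622]ᵀ
Result: (-6.8923, 12.0622)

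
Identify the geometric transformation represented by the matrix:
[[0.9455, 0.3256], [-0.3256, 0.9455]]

This matrix represents: rotation by 341° counterclockwise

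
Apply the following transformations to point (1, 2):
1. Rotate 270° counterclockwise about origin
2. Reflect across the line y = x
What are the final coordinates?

Step 1: Rotate 270° → (2, -1)
Step 2: Reflect across line y = x → (-1, 2)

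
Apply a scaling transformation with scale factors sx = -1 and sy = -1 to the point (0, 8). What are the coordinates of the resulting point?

Scaling matrix:
[[-1, 0], [0, -1]]
Result: (0 × -1, 8 × -1) = (0, -8)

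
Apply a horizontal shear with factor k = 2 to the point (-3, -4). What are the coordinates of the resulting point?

Shear matrix for horizontal shear with factor k = 2:
[[1, 2], [0, 1]]
Result: (-3, -4) → (-11, -4)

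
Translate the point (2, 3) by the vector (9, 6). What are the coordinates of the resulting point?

Translation by (9, 6) (homogeneous matrix [[1, 0, 9], [0, 1, 6], [0, 0, 1]]):
x' = 2 + 9 = 11
y' = 3 + 6 = 9
Result: (11, 9)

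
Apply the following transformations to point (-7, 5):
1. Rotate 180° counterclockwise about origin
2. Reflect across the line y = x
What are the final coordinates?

Step 1: Rotate 180° → (7, -5)
Step 2: Reflect across line y = x → (-5, 7)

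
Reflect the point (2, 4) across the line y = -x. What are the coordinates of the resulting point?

Reflection across line y = -x: (2, 4) → (-4, -2)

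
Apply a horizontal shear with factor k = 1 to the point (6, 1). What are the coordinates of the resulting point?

Shear matrix for horizontal shear with factor k = 1:
[[1, 1], [0, 1]]
Result: (6, 1) → (7, 1)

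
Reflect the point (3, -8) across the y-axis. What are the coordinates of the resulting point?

Reflection across y-axis: (3, -8) → (-3, -8)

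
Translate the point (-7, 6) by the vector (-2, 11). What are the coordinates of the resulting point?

Translation by (-2, 11) (homogeneous matrix [[1, 0, -2], [0, 1, 11], [0, 0, 1]]):
x' = -7 + -2 = -9
y' = 6 + 11 = 17
Result: (-9, 17)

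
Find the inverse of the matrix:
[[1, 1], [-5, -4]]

For [[a,b],[c,d]], inverse = (1/det)·[[d,-b],[-c,a]]
det = (1)(-4) - (1)(-5) = -4 - -5 = 1
Inverse = [[-4, -1], [5, 1]]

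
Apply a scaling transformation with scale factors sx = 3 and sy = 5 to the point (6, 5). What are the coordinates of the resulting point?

Scaling matrix:
[[3, 0], [0, 5]]
Result: (6 × 3, 5 × 5) = (18, 25)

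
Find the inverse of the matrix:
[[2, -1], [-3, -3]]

For [[a,b],[c,d]], inverse = (1/det)·[[d,-b],[-c,a]]
det = (2)(-3) - (-1)(-3) = -6 - 3 = -9
Inverse = (1/-9)·[[-3, 1], [3, 2]]
= [[1/3, -1/9], [-1/3, -2/9]]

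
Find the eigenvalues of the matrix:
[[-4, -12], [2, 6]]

Characteristic equation: det(A - λI) = 0
λ² - (trace)λ + (det) = 0
trace = -4 + 6 = 2, det = (-4)(6) - (-12)(2) = 0
λ² - (2)λ + (0) = 0
λ = (2 ± √((2)² - 4·(0))) / 2 = (2 ± √4) / 2
Solving: λ = 0, 2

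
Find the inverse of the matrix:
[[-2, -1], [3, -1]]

For [[a,b],[c,d]], inverse = (1/det)·[[d,-b],[-c,a]]
det = (-2)(-1) - (-1)(3) = 2 - -3 = 5
Inverse = (1/5)·[[-1, 1], [-3, -2]]
= [[-1/5, 1/5], [-3/5, -2/5]]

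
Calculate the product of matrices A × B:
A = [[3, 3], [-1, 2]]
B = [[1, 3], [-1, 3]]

Matrix multiplication:
C[0][0] = 3×1 + 3×-1 = 0
C[0][1] = 3×3 + 3×3 = 18
C[1][0] = -1×1 + 2×-1 = -3
C[1][1] = -1×3 + 2×3 = 3
Result: [[0, 18], [-3, 3]]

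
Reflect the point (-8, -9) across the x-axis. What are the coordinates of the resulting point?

Reflection across x-axis: (-8, -9) → (-8, 9)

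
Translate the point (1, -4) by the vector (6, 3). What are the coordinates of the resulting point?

Translation by (6, 3) (homogeneous matrix [[1, 0, 6], [0, 1, 3], [0, 0, 1]]):
x' = 1 + 6 = 7
y' = -4 + 3 = -1
Result: (7, -1)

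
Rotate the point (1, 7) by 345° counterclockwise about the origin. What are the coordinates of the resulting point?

Rotation matrix for 345°: [[cos 345°, -sin 345°], [sin 345°, cos 345°]] ≈ [[0.965926, 0.258819], [-0.258819, 0.965926]]
[[0.965926, 0.258819], [-0.258819, 0.965926]] × [1, 7]ᵀ ≈ [2.7777, 6.5027]ᵀ
Result: (2.7777, 6.5027)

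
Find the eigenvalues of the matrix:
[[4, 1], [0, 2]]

Characteristic equation: det(A - λI) = 0
λ² - (trace)λ + (det) = 0
trace = 4 + 2 = 6, det = (4)(2) - (1)(0) = 8
λ² - (6)λ + (8) = 0
λ = (6 ± √((6)² - 4·(8))) / 2 = (6 ± √4) / 2
Solving: λ = 2, 4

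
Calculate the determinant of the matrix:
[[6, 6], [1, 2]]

For a 2×2 matrix [[a, b], [c, d]], det = ad - bc
det = (6)(2) - (6)(1) = 12 - 6 = 6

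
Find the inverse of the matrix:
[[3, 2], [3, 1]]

For [[a,b],[c,d]], inverse = (1/det)·[[d,-b],[-c,a]]
det = (3)(1) - (2)(3) = 3 - 6 = -3
Inverse = (1/-3)·[[1, -2], [-3, 3]]
= [[-1/3, 2/3], [1, -1]]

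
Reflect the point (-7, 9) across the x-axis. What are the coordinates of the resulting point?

Reflection across x-axis: (-7, 9) → (-7, -9)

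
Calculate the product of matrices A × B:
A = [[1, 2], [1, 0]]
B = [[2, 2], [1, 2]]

Matrix multiplication:
C[0][0] = 1×2 + 2×1 = 4
C[0][1] = 1×2 + 2×2 = 6
C[1][0] = 1×2 + 0×1 = 2
C[1][1] = 1×2 + 0×2 = 2
Result: [[4, 6], [2, 2]]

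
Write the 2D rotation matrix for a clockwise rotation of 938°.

Rotation matrix formula: [[cos θ, -sin θ], [sin θ, cos θ]]
A clockwise rotation by 938° is equivalent to a counterclockwise rotation by -938°.
For θ = -938°:
cos(-938°) = -0.7880
sin(-938°) = 0.6157
Result: [[-0.7880, -0.6157], [0.6157, -0.7880]]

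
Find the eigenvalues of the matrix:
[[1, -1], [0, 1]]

Characteristic equation: det(A - λI) = 0
λ² - (trace)λ + (det) = 0
trace = 1 + 1 = 2, det = (1)(1) - (-1)(0) = 1
λ² - (2)λ + (1) = 0
λ = (2 ± √((2)² - 4·(1))) / 2 = (2 ± √0) / 2
Solving: λ = 1, 1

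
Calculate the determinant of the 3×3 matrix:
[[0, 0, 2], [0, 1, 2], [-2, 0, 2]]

Expansion along first row:
det = 0·det([[1,2],[0,2]]) - 0·det([[0,2],[-2,2]]) + 2·det([[0,1],[-2,0]])
    = 0·(1·2 - 2·0) - 0·(0·2 - 2·-2) + 2·(0·0 - 1·-2)
    = 0·2 - 0·4 + 2·2
    = 0 + 0 + 4 = 4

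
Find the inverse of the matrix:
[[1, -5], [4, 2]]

For [[a,b],[c,d]], inverse = (1/det)·[[d,-b],[-c,a]]
det = (1)(2) - (-5)(4) = 2 - -20 = 22
Inverse = (1/22)·[[2, 5], [-4, 1]]
= [[1/11, 5/22], [-2/11, 1/22]]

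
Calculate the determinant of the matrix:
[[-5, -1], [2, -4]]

For a 2×2 matrix [[a, b], [c, d]], det = ad - bc
det = (-5)(-4) - (-1)(2) = 20 - -2 = 22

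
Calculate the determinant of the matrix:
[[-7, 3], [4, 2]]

For a 2×2 matrix [[a, b], [c, d]], det = ad - bc
det = (-7)(2) - (3)(4) = -14 - 12 = -26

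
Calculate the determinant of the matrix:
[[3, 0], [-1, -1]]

For a 2×2 matrix [[a, b], [c, d]], det = ad - bc
det = (3)(-1) - (0)(-1) = -3 - 0 = -3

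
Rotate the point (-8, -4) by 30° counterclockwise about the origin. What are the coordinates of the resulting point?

Rotation matrix for 30°: [[cos 30°, -sin 30°], [sin 30°, cos 30°]] ≈ [[0.866025, -0.500000], [0.500000, 0.866025]]
[[0.866025, -0.500000], [0.500000, 0.866025]] × [-8, -4]ᵀ ≈ [-4.9282, -7.4641]ᵀ
Result: (-4.9282, -7.4641)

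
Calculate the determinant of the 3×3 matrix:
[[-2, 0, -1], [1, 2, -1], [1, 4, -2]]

Expansion along first row:
det = -2·det([[2,-1],[4,-2]]) - 0·det([[1,-1],[1,-2]]) + -1·det([[1,2],[1,4]])
    = -2·(2·-2 - -1·4) - 0·(1·-2 - -1·1) + -1·(1·4 - 2·1)
    = -2·0 - 0·-1 + -1·2
    = 0 + 0 + -2 = -2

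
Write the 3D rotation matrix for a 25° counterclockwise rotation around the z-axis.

Rotation matrix for counterclockwise 25° around z-axis:
cos(25°) = 0.9063, sin(25°) = 0.4226
Result: [[0.9063, -0.4226, 0], [0.4226, 0.9063, 0], [0, 0, 1]]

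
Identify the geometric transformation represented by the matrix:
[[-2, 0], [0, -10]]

This matrix represents: non-uniform scaling by sx = -2, sy = -10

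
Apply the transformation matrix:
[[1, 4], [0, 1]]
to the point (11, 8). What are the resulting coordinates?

Matrix multiplication:
[[1, 4], [0, 1]] × [11, 8]ᵀ
= [(1)(11) + (4)(8), (0)(11) + (1)(8)]ᵀ
= [43, 8]ᵀ
Result: (43, 8)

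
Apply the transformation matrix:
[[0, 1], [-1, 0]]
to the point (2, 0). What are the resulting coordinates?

Matrix multiplication:
[[0, 1], [-1, 0]] × [2, 0]ᵀ
= [(0)(2) + (1)(0), (-1)(2) + (0)(0)]ᵀ
= [0, -2]ᵀ
Result: (0, -2)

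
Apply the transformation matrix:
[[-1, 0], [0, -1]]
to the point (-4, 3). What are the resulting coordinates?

Matrix multiplication:
[[-1, 0], [0, -1]] × [-4, 3]ᵀ
= [(-1)(-4) + (0)(3), (0)(-4) + (-1)(3)]ᵀ
= [4, -3]ᵀ
Result: (4, -3)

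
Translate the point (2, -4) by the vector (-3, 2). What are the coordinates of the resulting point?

Translation by (-3, 2) (homogeneous matrix [[1, 0, -3], [0, 1, 2], [0, 0, 1]]):
x' = 2 + -3 = -1
y' = -4 + 2 = -2
Result: (-1, -2)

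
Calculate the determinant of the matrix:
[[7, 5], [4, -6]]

For a 2×2 matrix [[a, b], [c, d]], det = ad - bc
det = (7)(-6) - (5)(4) = -42 - 20 = -62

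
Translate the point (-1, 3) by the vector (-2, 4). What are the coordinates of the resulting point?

Translation by (-2, 4) (homogeneous matrix [[1, 0, -2], [0, 1, 4], [0, 0, 1]]):
x' = -1 + -2 = -3
y' = 3 + 4 = 7
Result: (-3, 7)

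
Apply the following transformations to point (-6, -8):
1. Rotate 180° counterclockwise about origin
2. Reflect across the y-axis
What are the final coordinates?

Step 1: Rotate 180° → (6, 8)
Step 2: Reflect across y-axis → (-6, 8)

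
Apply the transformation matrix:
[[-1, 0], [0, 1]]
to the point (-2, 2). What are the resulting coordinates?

Matrix multiplication:
[[-1, 0], [0, 1]] × [-2, 2]ᵀ
= [(-1)(-2) + (0)(2), (0)(-2) + (1)(2)]ᵀ
= [2, 2]ᵀ
Result: (2, 2)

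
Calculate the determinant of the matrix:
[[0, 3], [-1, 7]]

For a 2×2 matrix [[a, b], [c, d]], det = ad - bc
det = (0)(7) - (3)(-1) = 0 - -3 = 3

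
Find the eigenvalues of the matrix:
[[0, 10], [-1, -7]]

Characteristic equation: det(A - λI) = 0
λ² - (trace)λ + (det) = 0
trace = 0 + -7 = -7, det = (0)(-7) - (10)(-1) = 10
λ² - (-7)λ + (10) = 0
λ = (-7 ± √((-7)² - 4·(10))) / 2 = (-7 ± √9) / 2
Solving: λ = -5, -2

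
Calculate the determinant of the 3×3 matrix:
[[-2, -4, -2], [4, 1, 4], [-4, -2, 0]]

Expansion along first row:
det = -2·det([[1,4],[-2,0]]) - -4·det([[4,4],[-4,0]]) + -2·det([[4,1],[-4,-2]])
    = -2·(1·0 - 4·-2) - -4·(4·0 - 4·-4) + -2·(4·-2 - 1·-4)
    = -2·8 - -4·16 + -2·-4
    = -16 + 64 + 8 = 56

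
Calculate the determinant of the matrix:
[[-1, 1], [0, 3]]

For a 2×2 matrix [[a, b], [c, d]], det = ad - bc
det = (-1)(3) - (1)(0) = -3 - 0 = -3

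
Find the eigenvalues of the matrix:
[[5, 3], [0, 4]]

Characteristic equation: det(A - λI) = 0
λ² - (trace)λ + (det) = 0
trace = 5 + 4 = 9, det = (5)(4) - (3)(0) = 20
λ² - (9)λ + (20) = 0
λ = (9 ± √((9)² - 4·(20))) / 2 = (9 ± √1) / 2
Solving: λ = 4, 5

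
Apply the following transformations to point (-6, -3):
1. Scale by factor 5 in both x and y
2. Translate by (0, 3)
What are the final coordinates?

Step 1: Scale (-6, -3) by 5 → (-30, -15)
Step 2: Translate by (0, 3) → (-30, -12)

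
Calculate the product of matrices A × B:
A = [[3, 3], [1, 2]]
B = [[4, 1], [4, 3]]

Matrix multiplication:
C[0][0] = 3×4 + 3×4 = 24
C[0][1] = 3×1 + 3×3 = 12
C[1][0] = 1×4 + 2×4 = 12
C[1][1] = 1×1 + 2×3 = 7
Result: [[24, 12], [12, 7]]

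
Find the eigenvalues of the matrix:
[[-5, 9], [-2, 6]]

Characteristic equation: det(A - λI) = 0
λ² - (trace)λ + (det) = 0
trace = -5 + 6 = 1, det = (-5)(6) - (9)(-2) = -12
λ² - (1)λ + (-12) = 0
λ = (1 ± √((1)² - 4·(-12))) / 2 = (1 ± √49) / 2
Solving: λ = -3, 4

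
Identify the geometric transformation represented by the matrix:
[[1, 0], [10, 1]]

This matrix represents: vertical shear with factor 10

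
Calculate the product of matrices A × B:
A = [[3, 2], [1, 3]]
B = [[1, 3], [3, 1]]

Matrix multiplication:
C[0][0] = 3×1 + 2×3 = 9
C[0][1] = 3×3 + 2×1 = 11
C[1][0] = 1×1 + 3×3 = 10
C[1][1] = 1×3 + 3×1 = 6
Result: [[9, 11], [10, 6]]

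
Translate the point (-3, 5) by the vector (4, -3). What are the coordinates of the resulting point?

Translation by (4, -3) (homogeneous matrix [[1, 0, 4], [0, 1, -3], [0, 0, 1]]):
x' = -3 + 4 = 1
y' = 5 + -3 = 2
Result: (1, 2)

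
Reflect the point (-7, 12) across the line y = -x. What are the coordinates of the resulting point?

Reflection across line y = -x: (-7, 12) → (-12, 7)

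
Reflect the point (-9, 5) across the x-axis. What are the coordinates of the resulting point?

Reflection across x-axis: (-9, 5) → (-9, -5)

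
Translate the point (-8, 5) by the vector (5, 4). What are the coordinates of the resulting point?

Translation by (5, 4) (homogeneous matrix [[1, 0, 5], [0, 1, 4], [0, 0, 1]]):
x' = -8 + 5 = -3
y' = 5 + 4 = 9
Result: (-3, 9)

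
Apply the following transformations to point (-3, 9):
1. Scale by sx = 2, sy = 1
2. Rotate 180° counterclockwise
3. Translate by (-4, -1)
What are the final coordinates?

Step 1: Scale → (-6, 9)
Step 2: Rotate 180° → (6, -9)
Step 3: Translate → (2, -10)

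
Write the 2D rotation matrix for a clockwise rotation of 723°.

Rotation matrix formula: [[cos θ, -sin θ], [sin θ, cos θ]]
A clockwise rotation by 723° is equivalent to a counterclockwise rotation by -723°.
For θ = -723°:
cos(-723°) = 0.9986
sin(-723°) = -0.0523
Result: [[0.9986, 0.0523], [-0.0523, 0.9986]]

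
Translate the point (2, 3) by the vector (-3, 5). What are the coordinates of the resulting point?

Translation by (-3, 5) (homogeneous matrix [[1, 0, -3], [0, 1, 5], [0, 0, 1]]):
x' = 2 + -3 = -1
y' = 3 + 5 = 8
Result: (-1, 8)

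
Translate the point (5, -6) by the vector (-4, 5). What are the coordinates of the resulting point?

Translation by (-4, 5) (homogeneous matrix [[1, 0, -4], [0, 1, 5], [0, 0, 1]]):
x' = 5 + -4 = 1
y' = -6 + 5 = -1
Result: (1, -1)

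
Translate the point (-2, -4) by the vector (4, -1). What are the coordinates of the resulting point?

Translation by (4, -1) (homogeneous matrix [[1, 0, 4], [0, 1, -1], [0, 0, 1]]):
x' = -2 + 4 = 2
y' = -4 + -1 = -5
Result: (2, -5)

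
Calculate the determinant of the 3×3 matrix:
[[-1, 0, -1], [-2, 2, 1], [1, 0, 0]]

Expansion along first row:
det = -1·det([[2,1],[0,0]]) - 0·det([[-2,1],[1,0]]) + -1·det([[-2,2],[1,0]])
    = -1·(2·0 - 1·0) - 0·(-2·0 - 1·1) + -1·(-2·0 - 2·1)
    = -1·0 - 0·-1 + -1·-2
    = 0 + 0 + 2 = 2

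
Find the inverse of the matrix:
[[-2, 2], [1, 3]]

For [[a,b],[c,d]], inverse = (1/det)·[[d,-b],[-c,a]]
det = (-2)(3) - (2)(1) = -6 - 2 = -8
Inverse = (1/-8)·[[3, -2], [-1, -2]]
= [[-3/8, 1/4], [1/8, 1/4]]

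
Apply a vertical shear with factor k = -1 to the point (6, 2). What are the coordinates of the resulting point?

Shear matrix for vertical shear with factor k = -1:
[[1, 0], [-1, 1]]
Result: (6, 2) → (6, -4)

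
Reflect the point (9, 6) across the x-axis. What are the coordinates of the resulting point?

Reflection across x-axis: (9, 6) → (9, -6)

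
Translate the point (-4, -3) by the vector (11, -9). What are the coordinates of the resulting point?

Translation by (11, -9) (homogeneous matrix [[1, 0, 11], [0, 1, -9], [0, 0, 1]]):
x' = -4 + 11 = 7
y' = -3 + -9 = -12
Result: (7, -12)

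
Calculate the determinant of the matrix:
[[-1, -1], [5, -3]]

For a 2×2 matrix [[a, b], [c, d]], det = ad - bc
det = (-1)(-3) - (-1)(5) = 3 - -5 = 8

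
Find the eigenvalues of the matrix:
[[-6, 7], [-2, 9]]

Characteristic equation: det(A - λI) = 0
λ² - (trace)λ + (det) = 0
trace = -6 + 9 = 3, det = (-6)(9) - (7)(-2) = -40
λ² - (3)λ + (-40) = 0
λ = (3 ± √((3)² - 4·(-40))) / 2 = (3 ± √169) / 2
Solving: λ = -5, 8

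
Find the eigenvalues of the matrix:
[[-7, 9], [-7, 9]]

Characteristic equation: det(A - λI) = 0
λ² - (trace)λ + (det) = 0
trace = -7 + 9 = 2, det = (-7)(9) - (9)(-7) = 0
λ² - (2)λ + (0) = 0
λ = (2 ± √((2)² - 4·(0))) / 2 = (2 ± √4) / 2
Solving: λ = 0, 2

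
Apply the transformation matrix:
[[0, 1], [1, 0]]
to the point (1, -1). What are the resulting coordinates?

Matrix multiplication:
[[0, 1], [1, 0]] × [1, -1]ᵀ
= [(0)(1) + (1)(-1), (1)(1) + (0)(-1)]ᵀ
= [-1, 1]ᵀ
Result: (-1, 1)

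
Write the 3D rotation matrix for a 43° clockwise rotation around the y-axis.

Rotation matrix for clockwise 43° around y-axis:
A clockwise rotation by 43° is a counterclockwise rotation by -43°.
cos(-43°) = 0.7314, sin(-43°) = -0.6820
Result: [[0.7314, 0, -0.6820], [0, 1, 0], [0.6820, 0, 0.7314]]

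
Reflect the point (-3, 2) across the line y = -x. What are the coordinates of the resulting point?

Reflection across line y = -x: (-3, 2) → (-2, 3)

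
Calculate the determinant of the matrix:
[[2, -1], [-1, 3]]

For a 2×2 matrix [[a, b], [c, d]], det = ad - bc
det = (2)(3) - (-1)(-1) = 6 - 1 = 5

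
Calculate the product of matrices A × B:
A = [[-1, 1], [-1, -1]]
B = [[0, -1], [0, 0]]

Matrix multiplication:
C[0][0] = -1×0 + 1×0 = 0
C[0][1] = -1×-1 + 1×0 = 1
C[1][0] = -1×0 + -1×0 = 0
C[1][1] = -1×-1 + -1×0 = 1
Result: [[0, 1], [0, 1]]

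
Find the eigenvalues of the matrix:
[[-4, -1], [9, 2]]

Characteristic equation: det(A - λI) = 0
λ² - (trace)λ + (det) = 0
trace = -4 + 2 = -2, det = (-4)(2) - (-1)(9) = 1
λ² - (-2)λ + (1) = 0
λ = (-2 ± √((-2)² - 4·(1))) / 2 = (-2 ± √0) / 2
Solving: λ = -1, -1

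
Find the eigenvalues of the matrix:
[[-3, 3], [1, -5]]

Characteristic equation: det(A - λI) = 0
λ² - (trace)λ + (det) = 0
trace = -3 + -5 = -8, det = (-3)(-5) - (3)(1) = 12
λ² - (-8)λ + (12) = 0
λ = (-8 ± √((-8)² - 4·(12))) / 2 = (-8 ± √16) / 2
Solving: λ = -6, -2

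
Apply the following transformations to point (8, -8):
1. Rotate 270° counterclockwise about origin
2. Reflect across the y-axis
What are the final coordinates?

Step 1: Rotate 270° → (-8, -8)
Step 2: Reflect across y-axis → (8, -8)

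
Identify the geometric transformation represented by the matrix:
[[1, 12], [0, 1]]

This matrix represents: horizontal shear with factor 12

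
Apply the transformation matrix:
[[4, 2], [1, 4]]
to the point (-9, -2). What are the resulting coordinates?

Matrix multiplication:
[[4, 2], [1, 4]] × [-9, -2]ᵀ
= [(4)(-9) + (2)(-2), (1)(-9) + (4)(-2)]ᵀ
= [-40, -17]ᵀ
Result: (-40, -17)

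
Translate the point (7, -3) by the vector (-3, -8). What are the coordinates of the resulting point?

Translation by (-3, -8) (homogeneous matrix [[1, 0, -3], [0, 1, -8], [0, 0, 1]]):
x' = 7 + -3 = 4
y' = -3 + -8 = -11
Result: (4, -11)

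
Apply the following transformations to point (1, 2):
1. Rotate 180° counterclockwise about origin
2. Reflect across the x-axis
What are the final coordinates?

Step 1: Rotate 180° → (-1, -2)
Step 2: Reflect across x-axis → (-1, 2)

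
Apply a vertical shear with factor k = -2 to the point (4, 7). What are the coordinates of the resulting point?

Shear matrix for vertical shear with factor k = -2:
[[1, 0], [-2, 1]]
Result: (4, 7) → (4, -1)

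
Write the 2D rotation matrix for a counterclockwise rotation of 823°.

Rotation matrix formula: [[cos θ, -sin θ], [sin θ, cos θ]]
For θ = 823°:
cos(823°) = -0.2250
sin(823°) = 0.9744
Result: [[-0.2250, -0.9744], [0.9744, -0.2250]]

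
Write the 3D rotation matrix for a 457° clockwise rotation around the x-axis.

Rotation matrix for clockwise 457° around x-axis:
A clockwise rotation by 457° is a counterclockwise rotation by -457°.
cos(-457°) = -0.1219, sin(-457°) = -0.9925
Result: [[1, 0, 0], [0, -0.1219, 0.9925], [0, -0.9925, -0.1219]]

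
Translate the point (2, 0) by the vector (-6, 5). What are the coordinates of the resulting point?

Translation by (-6, 5) (homogeneous matrix [[1, 0, -6], [0, 1, 5], [0, 0, 1]]):
x' = 2 + -6 = -4
y' = 0 + 5 = 5
Result: (-4, 5)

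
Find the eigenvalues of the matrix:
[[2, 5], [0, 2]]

Characteristic equation: det(A - λI) = 0
λ² - (trace)λ + (det) = 0
trace = 2 + 2 = 4, det = (2)(2) - (5)(0) = 4
λ² - (4)λ + (4) = 0
λ = (4 ± √((4)² - 4·(4))) / 2 = (4 ± √0) / 2
Solving: λ = 2, 2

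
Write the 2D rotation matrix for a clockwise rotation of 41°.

Rotation matrix formula: [[cos θ, -sin θ], [sin θ, cos θ]]
A clockwise rotation by 41° is equivalent to a counterclockwise rotation by -41°.
For θ = -41°:
cos(-41°) = 0.7547
sin(-41°) = -0.6561
Result: [[0.7547, 0.6561], [-0.6561, 0.7547]]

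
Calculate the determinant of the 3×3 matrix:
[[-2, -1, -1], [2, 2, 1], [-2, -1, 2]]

Expansion along first row:
det = -2·det([[2,1],[-1,2]]) - -1·det([[2,1],[-2,2]]) + -1·det([[2,2],[-2,-1]])
    = -2·(2·2 - 1·-1) - -1·(2·2 - 1·-2) + -1·(2·-1 - 2·-2)
    = -2·5 - -1·6 + -1·2
    = -10 + 6 + -2 = -6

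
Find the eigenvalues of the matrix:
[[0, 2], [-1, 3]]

Characteristic equation: det(A - λI) = 0
λ² - (trace)λ + (det) = 0
trace = 0 + 3 = 3, det = (0)(3) - (2)(-1) = 2
λ² - (3)λ + (2) = 0
λ = (3 ± √((3)² - 4·(2))) / 2 = (3 ± √1) / 2
Solving: λ = 1, 2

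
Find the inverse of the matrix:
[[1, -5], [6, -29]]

For [[a,b],[c,d]], inverse = (1/det)·[[d,-b],[-c,a]]
det = (1)(-29) - (-5)(6) = -29 - -30 = 1
Inverse = [[-29, 5], [-6, 1]]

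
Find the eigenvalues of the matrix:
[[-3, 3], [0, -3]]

Characteristic equation: det(A - λI) = 0
λ² - (trace)λ + (det) = 0
trace = -3 + -3 = -6, det = (-3)(-3) - (3)(0) = 9
λ² - (-6)λ + (9) = 0
λ = (-6 ± √((-6)² - 4·(9))) / 2 = (-6 ± √0) / 2
Solving: λ = -3, -3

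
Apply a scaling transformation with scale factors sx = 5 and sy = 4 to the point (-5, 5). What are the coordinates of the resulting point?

Scaling matrix:
[[5, 0], [0, 4]]
Result: (-5 × 5, 5 × 4) = (-25, 20)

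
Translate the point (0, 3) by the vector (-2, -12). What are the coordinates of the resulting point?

Translation by (-2, -12) (homogeneous matrix [[1, 0, -2], [0, 1, -12], [0, 0, 1]]):
x' = 0 + -2 = -2
y' = 3 + -12 = -9
Result: (-2, -9)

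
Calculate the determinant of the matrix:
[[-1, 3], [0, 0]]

For a 2×2 matrix [[a, b], [c, d]], det = ad - bc
det = (-1)(0) - (3)(0) = 0 - 0 = 0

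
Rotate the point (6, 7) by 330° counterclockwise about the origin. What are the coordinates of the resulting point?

Rotation matrix for 330°: [[cos 330°, -sin 330°], [sin 330°, cos 330°]] ≈ [[0.866025, 0.500000], [-0.500000, 0.866025]]
[[0.866025, 0.500000], [-0.500000, 0.866025]] × [6, 7]ᵀ ≈ [8.6962, 3.0622]ᵀ
Result: (8.6962, 3.0622)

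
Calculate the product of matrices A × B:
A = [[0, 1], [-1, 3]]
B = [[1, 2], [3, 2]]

Matrix multiplication:
C[0][0] = 0×1 + 1×3 = 3
C[0][1] = 0×2 + 1×2 = 2
C[1][0] = -1×1 + 3×3 = 8
C[1][1] = -1×2 + 3×2 = 4
Result: [[3, 2], [8, 4]]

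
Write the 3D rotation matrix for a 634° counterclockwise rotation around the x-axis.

Rotation matrix for counterclockwise 634° around x-axis:
cos(634°) = 0.0698, sin(634°) = -0.9976
Result: [[1, 0, 0], [0, 0.0698, 0.9976], [0, -0.9976, 0.0698]]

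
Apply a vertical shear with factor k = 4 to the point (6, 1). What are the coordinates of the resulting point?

Shear matrix for vertical shear with factor k = 4:
[[1, 0], [4, 1]]
Result: (6, 1) → (6, 25)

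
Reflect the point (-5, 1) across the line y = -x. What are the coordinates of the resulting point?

Reflection across line y = -x: (-5, 1) → (-1, 5)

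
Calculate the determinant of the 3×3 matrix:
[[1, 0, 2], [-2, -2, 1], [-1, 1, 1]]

Expansion along first row:
det = 1·det([[-2,1],[1,1]]) - 0·det([[-2,1],[-1,1]]) + 2·det([[-2,-2],[-1,1]])
    = 1·(-2·1 - 1·1) - 0·(-2·1 - 1·-1) + 2·(-2·1 - -2·-1)
    = 1·-3 - 0·-1 + 2·-4
    = -3 + 0 + -8 = -11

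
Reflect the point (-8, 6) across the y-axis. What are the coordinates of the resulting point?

Reflection across y-axis: (-8, 6) → (8, 6)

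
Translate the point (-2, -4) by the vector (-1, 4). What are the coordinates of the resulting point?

Translation by (-1, 4) (homogeneous matrix [[1, 0, -1], [0, 1, 4], [0, 0, 1]]):
x' = -2 + -1 = -3
y' = -4 + 4 = 0
Result: (-3, 0)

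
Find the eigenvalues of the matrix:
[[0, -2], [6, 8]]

Characteristic equation: det(A - λI) = 0
λ² - (trace)λ + (det) = 0
trace = 0 + 8 = 8, det = (0)(8) - (-2)(6) = 12
λ² - (8)λ + (12) = 0
λ = (8 ± √((8)² - 4·(12))) / 2 = (8 ± √16) / 2
Solving: λ = 2, 6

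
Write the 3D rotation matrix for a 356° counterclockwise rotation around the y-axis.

Rotation matrix for counterclockwise 356° around y-axis:
cos(356°) = 0.9976, sin(356°) = -0.0698
Result: [[0.9976, 0, -0.0698], [0, 1, 0], [0.0698, 0, 0.9976]]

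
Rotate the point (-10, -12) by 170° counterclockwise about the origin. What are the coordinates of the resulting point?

Rotation matrix for 170°: [[cos 170°, -sin 170°], [sin 170°, cos 170°]] ≈ [[-0.984808, -0.173648], [0.173648, -0.984808]]
[[-0.984808, -0.173648], [0.173648, -0.984808]] × [-10, -12]ᵀ ≈ [11.9319, 10.0812]ᵀ
Result: (11.9319, 10.0812)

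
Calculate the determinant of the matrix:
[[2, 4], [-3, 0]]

For a 2×2 matrix [[a, b], [c, d]], det = ad - bc
det = (2)(0) - (4)(-3) = 0 - -12 = 12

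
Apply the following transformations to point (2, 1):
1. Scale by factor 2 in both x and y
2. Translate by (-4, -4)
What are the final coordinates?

Step 1: Scale (2, 1) by 2 → (4, 2)
Step 2: Translate by (-4, -4) → (0, -2)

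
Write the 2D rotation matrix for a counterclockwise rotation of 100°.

Rotation matrix formula: [[cos θ, -sin θ], [sin θ, cos θ]]
For θ = 100°:
cos(100°) = -0.1736
sin(100°) = 0.9848
Result: [[-0.1736, -0.9848], [0.9848, -0.1736]]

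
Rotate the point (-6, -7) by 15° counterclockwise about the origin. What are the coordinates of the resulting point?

Rotation matrix for 15°: [[cos 15°, -sin 15°], [sin 15°, cos 15°]] ≈ [[0.965926, -0.258819], [0.258819, 0.965926]]
[[0.965926, -0.258819], [0.258819, 0.965926]] × [-6, -7]ᵀ ≈ [-3.9838, -8.3144]ᵀ
Result: (-3.9838, -8.3144)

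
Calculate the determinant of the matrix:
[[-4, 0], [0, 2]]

For a 2×2 matrix [[a, b], [c, d]], det = ad - bc
det = (-4)(2) - (0)(0) = -8 - 0 = -8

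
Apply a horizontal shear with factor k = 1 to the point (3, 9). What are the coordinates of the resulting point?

Shear matrix for horizontal shear with factor k = 1:
[[1, 1], [0, 1]]
Result: (3, 9) → (12, 9)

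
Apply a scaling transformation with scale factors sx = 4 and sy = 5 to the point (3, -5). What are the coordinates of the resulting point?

Scaling matrix:
[[4, 0], [0, 5]]
Result: (3 × 4, -5 × 5) = (12, -25)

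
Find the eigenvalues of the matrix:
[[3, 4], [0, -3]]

Characteristic equation: det(A - λI) = 0
λ² - (trace)λ + (det) = 0
trace = 3 + -3 = 0, det = (3)(-3) - (4)(0) = -9
λ² - (0)λ + (-9) = 0
λ = (0 ± √((0)² - 4·(-9))) / 2 = (0 ± √36) / 2
Solving: λ = -3, 3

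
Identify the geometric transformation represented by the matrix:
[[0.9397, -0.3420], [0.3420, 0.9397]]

This matrix represents: rotation by 20° counterclockwise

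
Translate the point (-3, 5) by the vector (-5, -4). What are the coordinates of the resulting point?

Translation by (-5, -4) (homogeneous matrix [[1, 0, -5], [0, 1, -4], [0, 0, 1]]):
x' = -3 + -5 = -8
y' = 5 + -4 = 1
Result: (-8, 1)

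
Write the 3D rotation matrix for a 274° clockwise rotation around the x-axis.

Rotation matrix for clockwise 274° around x-axis:
A clockwise rotation by 274° is a counterclockwise rotation by -274°.
cos(-274°) = 0.0698, sin(-274°) = 0.9976
Result: [[1, 0, 0], [0, 0.0698, -0.9976], [0, 0.9976, 0.0698]]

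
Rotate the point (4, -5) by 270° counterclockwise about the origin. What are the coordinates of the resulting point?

Rotation matrix for 270°: [[cos 270°, -sin 270°], [sin 270°, cos 270°]] = [[0, 1], [-1, 0]]
[[0, 1], [-1, 0]] × [4, -5]ᵀ = [-5, -4]ᵀ
Result: (-5, -4)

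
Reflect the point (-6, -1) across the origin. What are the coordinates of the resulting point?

Reflection across origin: (-6, -1) → (6, 1)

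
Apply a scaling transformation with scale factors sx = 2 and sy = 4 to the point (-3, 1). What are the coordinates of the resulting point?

Scaling matrix:
[[2, 0], [0, 4]]
Result: (-3 × 2, 1 × 4) = (-6, 4)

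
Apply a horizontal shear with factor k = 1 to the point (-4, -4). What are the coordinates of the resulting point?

Shear matrix for horizontal shear with factor k = 1:
[[1, 1], [0, 1]]
Result: (-4, -4) → (-8, -4)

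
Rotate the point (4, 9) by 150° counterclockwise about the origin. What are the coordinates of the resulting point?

Rotation matrix for 150°: [[cos 150°, -sin 150°], [sin 150°, cos 150°]] ≈ [[-0.866025, -0.500000], [0.500000, -0.866025]]
[[-0.866025, -0.500000], [0.500000, -0.866025]] × [4, 9]ᵀ ≈ [-7.9641, -5.7942]ᵀ
Result: (-7.9641, -5.7942)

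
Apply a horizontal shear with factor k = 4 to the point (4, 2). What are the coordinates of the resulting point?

Shear matrix for horizontal shear with factor k = 4:
[[1, 4], [0, 1]]
Result: (4, 2) → (12, 2)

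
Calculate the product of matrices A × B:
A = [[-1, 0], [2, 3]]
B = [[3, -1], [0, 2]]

Matrix multiplication:
C[0][0] = -1×3 + 0×0 = -3
C[0][1] = -1×-1 + 0×2 = 1
C[1][0] = 2×3 + 3×0 = 6
C[1][1] = 2×-1 + 3×2 = 4
Result: [[-3, 1], [6, 4]]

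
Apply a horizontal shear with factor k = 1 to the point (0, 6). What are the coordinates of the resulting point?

Shear matrix for horizontal shear with factor k = 1:
[[1, 1], [0, 1]]
Result: (0, 6) → (6, 6)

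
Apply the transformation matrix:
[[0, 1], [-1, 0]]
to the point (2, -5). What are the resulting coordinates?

Matrix multiplication:
[[0, 1], [-1, 0]] × [2, -5]ᵀ
= [(0)(2) + (1)(-5), (-1)(2) + (0)(-5)]ᵀ
= [-5, -2]ᵀ
Result: (-5, -2)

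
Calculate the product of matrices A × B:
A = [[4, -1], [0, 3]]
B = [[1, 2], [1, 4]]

Matrix multiplication:
C[0][0] = 4×1 + -1×1 = 3
C[0][1] = 4×2 + -1×4 = 4
C[1][0] = 0×1 + 3×1 = 3
C[1][1] = 0×2 + 3×4 = 12
Result: [[3, 4], [3, 12]]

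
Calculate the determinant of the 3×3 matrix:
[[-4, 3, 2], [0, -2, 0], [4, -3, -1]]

Expansion along first row:
det = -4·det([[-2,0],[-3,-1]]) - 3·det([[0,0],[4,-1]]) + 2·det([[0,-2],[4,-3]])
    = -4·(-2·-1 - 0·-3) - 3·(0·-1 - 0·4) + 2·(0·-3 - -2·4)
    = -4·2 - 3·0 + 2·8
    = -8 + 0 + 16 = 8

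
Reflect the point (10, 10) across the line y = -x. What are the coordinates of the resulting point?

Reflection across line y = -x: (10, 10) → (-10, -10)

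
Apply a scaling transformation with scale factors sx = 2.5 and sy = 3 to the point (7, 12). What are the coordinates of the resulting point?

Scaling matrix:
[[2.50, 0], [0, 3]]
Result: (7 × 2.5, 12 × 3) = (17.5, 36)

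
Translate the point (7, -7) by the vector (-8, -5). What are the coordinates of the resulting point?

Translation by (-8, -5) (homogeneous matrix [[1, 0, -8], [0, 1, -5], [0, 0, 1]]):
x' = 7 + -8 = -1
y' = -7 + -5 = -12
Result: (-1, -12)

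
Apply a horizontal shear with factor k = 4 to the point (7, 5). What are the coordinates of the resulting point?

Shear matrix for horizontal shear with factor k = 4:
[[1, 4], [0, 1]]
Result: (7, 5) → (27, 5)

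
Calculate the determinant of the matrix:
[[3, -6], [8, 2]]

For a 2×2 matrix [[a, b], [c, d]], det = ad - bc
det = (3)(2) - (-6)(8) = 6 - -48 = 54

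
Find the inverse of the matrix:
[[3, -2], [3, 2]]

For [[a,b],[c,d]], inverse = (1/det)·[[d,-b],[-c,a]]
det = (3)(2) - (-2)(3) = 6 - -6 = 12
Inverse = (1/12)·[[2, 2], [-3, 3]]
= [[1/6, 1/6], [-1/4, 1/4]]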